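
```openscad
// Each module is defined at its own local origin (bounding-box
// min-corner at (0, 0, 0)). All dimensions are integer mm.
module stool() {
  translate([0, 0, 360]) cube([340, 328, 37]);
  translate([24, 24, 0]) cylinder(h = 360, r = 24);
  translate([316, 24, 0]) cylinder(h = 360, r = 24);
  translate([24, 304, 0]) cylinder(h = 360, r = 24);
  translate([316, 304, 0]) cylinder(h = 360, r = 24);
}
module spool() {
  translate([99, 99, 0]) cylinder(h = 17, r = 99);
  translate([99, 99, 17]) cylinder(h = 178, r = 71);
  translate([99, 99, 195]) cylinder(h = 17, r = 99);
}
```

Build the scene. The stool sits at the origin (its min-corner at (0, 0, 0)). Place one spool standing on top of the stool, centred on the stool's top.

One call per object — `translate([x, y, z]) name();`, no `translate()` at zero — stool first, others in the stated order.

stool();
translate([71, 65, 397]) spool();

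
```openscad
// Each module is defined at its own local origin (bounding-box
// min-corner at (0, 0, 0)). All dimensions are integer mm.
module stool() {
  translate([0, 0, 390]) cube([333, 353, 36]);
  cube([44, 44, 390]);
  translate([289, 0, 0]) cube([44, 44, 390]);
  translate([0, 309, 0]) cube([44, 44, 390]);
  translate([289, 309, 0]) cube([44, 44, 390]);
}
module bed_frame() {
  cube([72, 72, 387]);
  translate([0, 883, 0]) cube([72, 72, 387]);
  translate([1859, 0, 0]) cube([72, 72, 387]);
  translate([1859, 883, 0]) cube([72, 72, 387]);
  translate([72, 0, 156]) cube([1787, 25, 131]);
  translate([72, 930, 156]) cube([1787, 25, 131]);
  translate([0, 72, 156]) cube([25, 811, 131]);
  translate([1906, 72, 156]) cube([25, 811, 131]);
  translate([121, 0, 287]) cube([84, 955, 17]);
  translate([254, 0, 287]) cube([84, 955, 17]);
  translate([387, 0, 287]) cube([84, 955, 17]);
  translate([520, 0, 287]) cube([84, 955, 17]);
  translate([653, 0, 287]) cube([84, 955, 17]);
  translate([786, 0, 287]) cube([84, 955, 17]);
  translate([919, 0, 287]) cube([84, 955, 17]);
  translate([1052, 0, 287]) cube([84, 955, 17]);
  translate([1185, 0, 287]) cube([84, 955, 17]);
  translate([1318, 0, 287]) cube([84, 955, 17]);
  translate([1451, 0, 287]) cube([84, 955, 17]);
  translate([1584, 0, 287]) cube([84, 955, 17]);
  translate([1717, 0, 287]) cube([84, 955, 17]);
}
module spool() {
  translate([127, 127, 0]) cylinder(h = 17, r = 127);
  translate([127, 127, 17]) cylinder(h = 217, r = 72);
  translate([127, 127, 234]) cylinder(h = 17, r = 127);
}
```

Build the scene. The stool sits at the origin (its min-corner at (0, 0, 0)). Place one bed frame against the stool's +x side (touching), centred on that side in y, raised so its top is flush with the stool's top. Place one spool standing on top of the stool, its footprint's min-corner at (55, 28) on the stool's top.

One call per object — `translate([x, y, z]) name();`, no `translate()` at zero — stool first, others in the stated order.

stool();
translate([333, -301, 39]) bed_frame();
translate([55, 28, 426]) spool();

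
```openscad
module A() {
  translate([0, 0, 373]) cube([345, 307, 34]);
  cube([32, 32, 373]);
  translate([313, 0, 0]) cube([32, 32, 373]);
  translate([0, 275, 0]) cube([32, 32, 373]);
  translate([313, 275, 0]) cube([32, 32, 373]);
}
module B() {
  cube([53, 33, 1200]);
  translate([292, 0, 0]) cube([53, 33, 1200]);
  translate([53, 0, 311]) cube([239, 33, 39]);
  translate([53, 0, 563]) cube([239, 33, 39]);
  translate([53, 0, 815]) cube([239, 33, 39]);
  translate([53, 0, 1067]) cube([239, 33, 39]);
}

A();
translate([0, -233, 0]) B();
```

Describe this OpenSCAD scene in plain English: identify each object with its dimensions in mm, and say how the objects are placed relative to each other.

A is a simple wooden stool: a rectangular seat 345 mm (x) by 307 mm (y), 34 mm thick, top face at z = 407 mm, on four square legs, each 32×32 mm in cross-section. The legs rest on z = 0, each flush with a corner of the seat.

B is a wooden ladder with two side rails of 53×33 mm section and 1200 mm height, set 345 mm apart overall. Between them run 4 rectangular rungs (33 mm deep, 39 mm thick), front faces flush with the rails' −y face. The bottom of the first rung is 311 mm above the floor and each subsequent rung is 252 mm higher than the one below.

The ladder is on the floor beside the stool on its −y side.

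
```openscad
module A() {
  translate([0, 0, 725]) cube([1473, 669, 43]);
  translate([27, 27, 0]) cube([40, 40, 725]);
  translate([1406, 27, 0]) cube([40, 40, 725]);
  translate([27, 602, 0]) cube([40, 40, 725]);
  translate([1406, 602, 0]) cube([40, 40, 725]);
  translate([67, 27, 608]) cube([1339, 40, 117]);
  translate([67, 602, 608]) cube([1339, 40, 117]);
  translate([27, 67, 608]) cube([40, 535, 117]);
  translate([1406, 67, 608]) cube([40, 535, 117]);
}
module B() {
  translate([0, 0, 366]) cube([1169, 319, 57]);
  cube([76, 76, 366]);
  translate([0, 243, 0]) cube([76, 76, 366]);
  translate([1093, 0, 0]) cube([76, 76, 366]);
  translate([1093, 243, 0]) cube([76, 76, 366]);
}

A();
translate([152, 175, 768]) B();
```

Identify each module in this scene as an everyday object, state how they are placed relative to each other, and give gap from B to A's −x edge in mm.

The bench's min-x is at 152; the table's min-x is 0; gap = 152 mm.

A is a table. B is a bench. The bench is on top of the table, centred. The gap from the bench to the table's −x edge is 152 mm.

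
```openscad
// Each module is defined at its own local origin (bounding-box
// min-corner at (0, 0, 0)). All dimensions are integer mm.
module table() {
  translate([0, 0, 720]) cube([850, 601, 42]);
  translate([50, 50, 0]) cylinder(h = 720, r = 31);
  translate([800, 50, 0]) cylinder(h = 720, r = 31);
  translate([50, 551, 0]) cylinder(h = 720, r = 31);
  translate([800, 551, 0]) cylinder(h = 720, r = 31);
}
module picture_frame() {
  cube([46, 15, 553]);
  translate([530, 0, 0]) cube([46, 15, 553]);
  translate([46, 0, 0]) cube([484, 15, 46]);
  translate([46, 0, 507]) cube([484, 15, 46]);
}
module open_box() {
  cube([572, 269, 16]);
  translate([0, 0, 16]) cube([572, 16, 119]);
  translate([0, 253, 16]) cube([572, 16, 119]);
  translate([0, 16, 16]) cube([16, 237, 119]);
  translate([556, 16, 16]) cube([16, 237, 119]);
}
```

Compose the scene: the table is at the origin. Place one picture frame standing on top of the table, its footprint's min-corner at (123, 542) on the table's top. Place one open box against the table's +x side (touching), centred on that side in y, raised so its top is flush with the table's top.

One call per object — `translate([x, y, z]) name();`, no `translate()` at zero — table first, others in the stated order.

table();
translate([123, 542, 762]) picture_frame();
translate([850, 166, 627]) open_box();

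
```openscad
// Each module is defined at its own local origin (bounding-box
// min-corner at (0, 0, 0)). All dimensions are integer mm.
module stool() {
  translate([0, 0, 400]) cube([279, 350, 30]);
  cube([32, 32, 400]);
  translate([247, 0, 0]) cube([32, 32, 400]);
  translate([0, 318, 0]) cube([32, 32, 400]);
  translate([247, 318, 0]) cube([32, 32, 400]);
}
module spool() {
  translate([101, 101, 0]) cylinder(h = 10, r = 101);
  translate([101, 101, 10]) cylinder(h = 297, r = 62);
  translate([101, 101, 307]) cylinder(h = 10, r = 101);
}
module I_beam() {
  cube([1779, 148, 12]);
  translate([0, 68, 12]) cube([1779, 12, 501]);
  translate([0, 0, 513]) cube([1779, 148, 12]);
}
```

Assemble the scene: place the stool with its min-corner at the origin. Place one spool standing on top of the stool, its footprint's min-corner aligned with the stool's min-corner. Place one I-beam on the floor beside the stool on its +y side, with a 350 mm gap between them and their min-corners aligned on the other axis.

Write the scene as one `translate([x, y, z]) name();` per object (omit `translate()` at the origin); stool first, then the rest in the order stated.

stool();
translate([0, 0, 430]) spool();
translate([0, 700, 0]) I_beam();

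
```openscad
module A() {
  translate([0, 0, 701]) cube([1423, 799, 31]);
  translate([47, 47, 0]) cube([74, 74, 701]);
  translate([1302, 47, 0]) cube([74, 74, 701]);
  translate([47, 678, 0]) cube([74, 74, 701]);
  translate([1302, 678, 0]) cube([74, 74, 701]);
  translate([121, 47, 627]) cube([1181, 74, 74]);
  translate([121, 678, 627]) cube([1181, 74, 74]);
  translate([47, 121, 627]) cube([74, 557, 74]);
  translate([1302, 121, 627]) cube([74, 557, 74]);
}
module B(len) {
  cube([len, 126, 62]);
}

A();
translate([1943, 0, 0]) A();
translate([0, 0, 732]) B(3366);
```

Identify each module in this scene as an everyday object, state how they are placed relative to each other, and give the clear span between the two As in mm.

A is a table. B is a beam. A beam spans the tops of two tables. The clear span between the two tables is 520 mm.

Second table starts at x = 1943; first ends at x = 1423; clear span = 1943 − 1423 = 520 mm.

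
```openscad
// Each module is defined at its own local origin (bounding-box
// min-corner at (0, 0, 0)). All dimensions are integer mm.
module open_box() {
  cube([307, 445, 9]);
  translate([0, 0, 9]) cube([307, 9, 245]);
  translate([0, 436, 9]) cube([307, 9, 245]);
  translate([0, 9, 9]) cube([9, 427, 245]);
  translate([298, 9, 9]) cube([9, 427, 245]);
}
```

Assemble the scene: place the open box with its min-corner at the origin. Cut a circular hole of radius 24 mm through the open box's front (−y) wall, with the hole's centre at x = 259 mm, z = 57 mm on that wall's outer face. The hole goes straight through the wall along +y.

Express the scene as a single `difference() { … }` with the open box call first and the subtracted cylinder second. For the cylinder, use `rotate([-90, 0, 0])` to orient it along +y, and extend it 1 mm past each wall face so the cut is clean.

difference() {
  open_box();
  translate([259, -1, 57]) rotate([-90, 0, 0]) cylinder(h = 11, r = 24);
}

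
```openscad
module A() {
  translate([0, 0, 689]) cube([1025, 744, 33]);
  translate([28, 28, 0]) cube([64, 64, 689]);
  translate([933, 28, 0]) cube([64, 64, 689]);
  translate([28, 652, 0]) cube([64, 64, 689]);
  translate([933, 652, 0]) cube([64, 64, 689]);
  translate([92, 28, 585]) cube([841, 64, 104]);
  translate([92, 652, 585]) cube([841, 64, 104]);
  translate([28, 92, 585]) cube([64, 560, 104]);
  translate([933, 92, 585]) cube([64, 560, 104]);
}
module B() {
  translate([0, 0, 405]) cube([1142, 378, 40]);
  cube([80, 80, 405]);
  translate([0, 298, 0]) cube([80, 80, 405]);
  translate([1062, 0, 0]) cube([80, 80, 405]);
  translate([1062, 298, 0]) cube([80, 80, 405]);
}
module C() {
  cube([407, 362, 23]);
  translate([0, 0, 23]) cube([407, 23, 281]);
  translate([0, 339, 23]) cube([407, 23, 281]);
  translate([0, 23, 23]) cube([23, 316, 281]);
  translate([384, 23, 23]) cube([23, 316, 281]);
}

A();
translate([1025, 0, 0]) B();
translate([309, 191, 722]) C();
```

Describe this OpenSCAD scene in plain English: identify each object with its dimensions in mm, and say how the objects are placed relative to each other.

A is a rectangular dining table. The top is 1025×744×33 mm with its upper surface at z = 722 mm. It stands on four 64×64 mm square legs, each inset 28 mm from the nearest pair of top edges, running from the floor to the underside of the top. Four apron rails, 64 mm thick and 104 mm tall, run between adjacent legs with their top edges flush with the underside of the top and their outer faces flush with the legs' outer faces.

B is a bench: a 1142×378 mm seat slab, 40 mm thick, top at z = 445 mm, on four 80×80 mm square legs flush with the seat corners and standing on z = 0.

C is an open-topped rectangular box: outside dimensions 407×362×304 mm, with a uniform wall and base thickness of 23 mm. The base is a full 407×362 slab on the floor; four walls sit on top of the base. The front and back walls (the −y and +y sides) span the full width; the two side walls fit between them.

The bench is against the table's +x side, with their −y faces flush. The open box is on top of the table, centred.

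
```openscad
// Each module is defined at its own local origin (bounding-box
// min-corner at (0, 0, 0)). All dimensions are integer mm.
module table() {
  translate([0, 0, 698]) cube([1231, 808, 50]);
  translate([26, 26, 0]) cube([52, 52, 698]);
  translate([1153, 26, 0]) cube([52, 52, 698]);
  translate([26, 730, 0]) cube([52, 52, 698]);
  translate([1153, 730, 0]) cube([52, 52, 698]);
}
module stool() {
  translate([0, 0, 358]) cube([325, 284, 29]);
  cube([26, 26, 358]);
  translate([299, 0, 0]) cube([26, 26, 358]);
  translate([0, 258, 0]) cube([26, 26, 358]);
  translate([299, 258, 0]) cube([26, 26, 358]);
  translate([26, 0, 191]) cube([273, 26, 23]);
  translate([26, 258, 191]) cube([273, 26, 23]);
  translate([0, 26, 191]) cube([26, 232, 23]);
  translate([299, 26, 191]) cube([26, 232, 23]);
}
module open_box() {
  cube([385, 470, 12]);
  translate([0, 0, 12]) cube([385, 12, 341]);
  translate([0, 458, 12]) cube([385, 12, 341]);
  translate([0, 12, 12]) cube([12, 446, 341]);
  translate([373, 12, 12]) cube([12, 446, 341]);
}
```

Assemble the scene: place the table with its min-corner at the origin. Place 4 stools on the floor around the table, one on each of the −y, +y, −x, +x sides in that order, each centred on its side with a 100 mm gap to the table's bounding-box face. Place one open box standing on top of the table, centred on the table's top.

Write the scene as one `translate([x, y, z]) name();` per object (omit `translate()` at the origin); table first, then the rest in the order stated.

table();
translate([453, -384, 0]) stool();
translate([453, 908, 0]) stool();
translate([-425, 262, 0]) stool();
translate([1331, 262, 0]) stool();
translate([423, 169, 748]) open_box();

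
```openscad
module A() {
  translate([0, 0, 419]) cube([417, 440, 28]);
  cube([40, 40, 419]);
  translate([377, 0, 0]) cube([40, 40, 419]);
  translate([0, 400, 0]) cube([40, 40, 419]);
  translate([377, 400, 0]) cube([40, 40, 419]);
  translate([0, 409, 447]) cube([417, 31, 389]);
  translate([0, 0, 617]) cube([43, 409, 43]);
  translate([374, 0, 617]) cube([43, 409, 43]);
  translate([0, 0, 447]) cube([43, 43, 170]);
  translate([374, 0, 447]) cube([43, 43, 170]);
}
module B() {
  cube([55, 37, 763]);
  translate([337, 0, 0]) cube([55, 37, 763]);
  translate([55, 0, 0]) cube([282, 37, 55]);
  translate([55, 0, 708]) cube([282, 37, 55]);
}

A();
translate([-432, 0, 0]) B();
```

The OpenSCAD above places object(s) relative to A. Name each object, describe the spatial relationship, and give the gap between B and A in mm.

The picture frame's nearest face is 40 mm from the chair's −x face.

A is a chair. B is a picture frame. The picture frame is on the floor beside the chair on its −x side. The gap between the picture frame and the chair is 40 mm.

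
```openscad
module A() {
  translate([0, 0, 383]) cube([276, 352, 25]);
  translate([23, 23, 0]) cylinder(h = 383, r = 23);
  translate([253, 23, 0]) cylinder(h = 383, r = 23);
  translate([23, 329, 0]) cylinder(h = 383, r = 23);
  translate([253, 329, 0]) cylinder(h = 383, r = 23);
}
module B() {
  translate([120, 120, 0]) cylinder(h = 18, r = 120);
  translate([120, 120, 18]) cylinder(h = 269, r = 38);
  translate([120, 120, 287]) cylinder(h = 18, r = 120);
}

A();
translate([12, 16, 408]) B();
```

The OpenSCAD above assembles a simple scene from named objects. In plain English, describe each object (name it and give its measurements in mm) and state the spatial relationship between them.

A is a four-legged stool. The seat is a 276×352×25 mm slab whose top surface is at z = 408 mm; four round legs, each 46 mm in diameter, run from the floor (z = 0) to the underside of the seat, each leg's axis is inset half a diameter from the nearest pair of seat edges (so the leg's bounding box is flush with the corner).

B is a spool: two coaxial disc flanges of radius 120 mm and thickness 18 mm, joined by a core cylinder of radius 38 mm and height 269 mm. The lower flange rests on z = 0 and the three cylinders share a vertical axis.

The spool is on top of the stool.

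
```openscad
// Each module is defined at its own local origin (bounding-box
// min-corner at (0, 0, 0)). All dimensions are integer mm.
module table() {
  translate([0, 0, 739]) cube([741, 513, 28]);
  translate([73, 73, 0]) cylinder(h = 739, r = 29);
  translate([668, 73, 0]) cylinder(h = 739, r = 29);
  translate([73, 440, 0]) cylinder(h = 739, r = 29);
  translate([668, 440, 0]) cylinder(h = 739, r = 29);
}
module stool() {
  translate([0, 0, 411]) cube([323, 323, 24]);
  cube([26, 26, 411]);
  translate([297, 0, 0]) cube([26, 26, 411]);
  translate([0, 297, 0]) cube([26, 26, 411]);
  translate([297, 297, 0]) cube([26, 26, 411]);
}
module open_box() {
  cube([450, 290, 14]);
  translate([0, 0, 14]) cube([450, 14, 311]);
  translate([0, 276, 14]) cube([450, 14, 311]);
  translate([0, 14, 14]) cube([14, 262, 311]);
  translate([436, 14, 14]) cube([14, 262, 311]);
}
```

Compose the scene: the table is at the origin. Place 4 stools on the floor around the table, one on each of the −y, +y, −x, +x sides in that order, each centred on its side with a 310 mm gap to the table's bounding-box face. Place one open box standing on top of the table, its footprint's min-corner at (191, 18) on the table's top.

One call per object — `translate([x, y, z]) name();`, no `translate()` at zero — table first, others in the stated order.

table();
translate([209, -633, 0]) stool();
translate([209, 823, 0]) stool();
translate([-633, 95, 0]) stool();
translate([1051, 95, 0]) stool();
translate([191, 18, 767]) open_box();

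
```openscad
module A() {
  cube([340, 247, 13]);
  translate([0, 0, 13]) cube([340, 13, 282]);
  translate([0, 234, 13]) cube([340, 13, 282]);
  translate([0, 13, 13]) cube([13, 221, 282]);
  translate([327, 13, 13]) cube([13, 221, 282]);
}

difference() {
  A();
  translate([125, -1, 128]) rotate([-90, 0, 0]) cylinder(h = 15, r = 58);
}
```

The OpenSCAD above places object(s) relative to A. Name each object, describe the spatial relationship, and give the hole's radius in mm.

The subtracted cylinder has r = 58 mm.

A is an open box. The open box has a circular hole through its front wall. The hole's radius is 58 mm.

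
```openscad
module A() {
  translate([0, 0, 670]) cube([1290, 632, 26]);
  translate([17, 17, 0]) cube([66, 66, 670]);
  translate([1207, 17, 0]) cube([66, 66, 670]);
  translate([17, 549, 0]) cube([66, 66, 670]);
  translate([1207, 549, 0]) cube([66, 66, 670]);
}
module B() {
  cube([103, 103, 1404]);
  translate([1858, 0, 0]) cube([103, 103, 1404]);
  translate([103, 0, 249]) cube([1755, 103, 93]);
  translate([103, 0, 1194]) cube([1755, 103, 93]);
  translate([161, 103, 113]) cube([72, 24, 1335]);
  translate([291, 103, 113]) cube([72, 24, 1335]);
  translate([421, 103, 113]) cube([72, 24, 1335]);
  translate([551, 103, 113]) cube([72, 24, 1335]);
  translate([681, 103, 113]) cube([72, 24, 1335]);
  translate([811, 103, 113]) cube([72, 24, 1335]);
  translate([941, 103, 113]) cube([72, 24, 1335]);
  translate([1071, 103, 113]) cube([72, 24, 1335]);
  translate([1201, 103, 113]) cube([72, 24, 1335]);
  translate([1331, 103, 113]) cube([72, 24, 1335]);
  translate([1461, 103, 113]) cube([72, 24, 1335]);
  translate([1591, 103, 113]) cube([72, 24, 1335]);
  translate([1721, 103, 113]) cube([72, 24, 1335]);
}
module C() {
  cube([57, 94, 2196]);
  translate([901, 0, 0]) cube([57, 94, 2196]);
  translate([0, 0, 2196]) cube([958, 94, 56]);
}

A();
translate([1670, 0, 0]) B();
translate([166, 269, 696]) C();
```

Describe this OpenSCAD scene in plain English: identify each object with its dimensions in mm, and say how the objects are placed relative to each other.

A is a rectangular dining table. The top is 1290×632×26 mm with its upper surface at z = 696 mm. It stands on four 66×66 mm square legs, each inset 17 mm from the nearest pair of top edges, running from the floor to the underside of the top.

B is a fence section. Two 103×103 mm posts, 1404 mm tall, stand on the floor with a clear span of 1755 mm between their inner faces. Two horizontal rails of 103×93 mm section span the gap between the posts with their undersides at z = 249 mm and z = 1194 mm, flush with the posts' −y face. 13 pickets, each 72 mm wide, 24 mm thick and 1335 mm tall, are fixed to the +y face of the rails with their bottoms at z = 113 mm, evenly spaced across the span with equal gaps (rounded down to the nearest mm) at the −x end and between each pair — any rounding remainder accumulates at the +x end.

C is a rectangular door frame: two vertical jambs of 57×94 mm section, 2196 mm tall, with a clear opening 844 mm wide between their inner faces. A header 56 mm tall and 94 mm deep lies on top of the jambs and spans the full outside width.

The fence section is on the floor beside the table on its +x side. The door frame is on top of the table, centred.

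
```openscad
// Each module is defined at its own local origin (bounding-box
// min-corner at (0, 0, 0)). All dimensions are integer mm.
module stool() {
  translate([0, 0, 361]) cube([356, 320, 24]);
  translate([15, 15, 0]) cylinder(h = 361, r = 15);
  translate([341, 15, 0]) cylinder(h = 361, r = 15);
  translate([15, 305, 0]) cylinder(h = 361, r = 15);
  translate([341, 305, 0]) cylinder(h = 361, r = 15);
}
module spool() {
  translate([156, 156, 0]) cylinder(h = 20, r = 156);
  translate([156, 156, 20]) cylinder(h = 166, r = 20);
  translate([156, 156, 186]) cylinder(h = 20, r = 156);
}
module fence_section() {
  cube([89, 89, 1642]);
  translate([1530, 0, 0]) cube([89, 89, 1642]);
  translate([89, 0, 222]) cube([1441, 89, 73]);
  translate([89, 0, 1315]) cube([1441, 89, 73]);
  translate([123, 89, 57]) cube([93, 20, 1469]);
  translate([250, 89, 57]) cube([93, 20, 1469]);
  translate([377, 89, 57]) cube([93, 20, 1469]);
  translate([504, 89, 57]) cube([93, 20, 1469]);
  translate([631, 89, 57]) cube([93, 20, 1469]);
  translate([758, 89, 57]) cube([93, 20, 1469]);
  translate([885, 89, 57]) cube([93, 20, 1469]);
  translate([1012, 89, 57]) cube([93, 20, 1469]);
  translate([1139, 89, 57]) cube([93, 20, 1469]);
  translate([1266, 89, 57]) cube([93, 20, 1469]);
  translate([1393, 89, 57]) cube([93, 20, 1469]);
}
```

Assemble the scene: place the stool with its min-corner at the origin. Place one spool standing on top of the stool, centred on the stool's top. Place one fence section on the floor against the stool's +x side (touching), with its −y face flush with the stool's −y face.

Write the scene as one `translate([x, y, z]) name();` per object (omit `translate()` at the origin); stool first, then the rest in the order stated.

stool();
translate([22, 4, 385]) spool();
translate([356, 0, 0]) fence_section();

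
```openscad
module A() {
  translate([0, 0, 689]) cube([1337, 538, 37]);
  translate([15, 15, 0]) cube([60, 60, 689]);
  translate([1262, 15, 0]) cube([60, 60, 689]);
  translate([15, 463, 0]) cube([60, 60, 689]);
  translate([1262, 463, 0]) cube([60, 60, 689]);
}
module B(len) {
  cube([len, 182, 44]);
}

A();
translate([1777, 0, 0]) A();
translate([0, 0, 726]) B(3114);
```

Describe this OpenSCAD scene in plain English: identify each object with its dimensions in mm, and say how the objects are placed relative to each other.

A is a rectangular dining table. The top is 1337×538×37 mm with its upper surface at z = 726 mm. It stands on four 60×60 mm square legs, each inset 15 mm from the nearest pair of top edges, running from the floor to the underside of the top.

B is a rectangular beam 3114 mm long (x), 182 mm deep (y), 44 mm thick (z).

The beam spans the tops of two tables placed 440 mm apart, resting at z = 726 mm.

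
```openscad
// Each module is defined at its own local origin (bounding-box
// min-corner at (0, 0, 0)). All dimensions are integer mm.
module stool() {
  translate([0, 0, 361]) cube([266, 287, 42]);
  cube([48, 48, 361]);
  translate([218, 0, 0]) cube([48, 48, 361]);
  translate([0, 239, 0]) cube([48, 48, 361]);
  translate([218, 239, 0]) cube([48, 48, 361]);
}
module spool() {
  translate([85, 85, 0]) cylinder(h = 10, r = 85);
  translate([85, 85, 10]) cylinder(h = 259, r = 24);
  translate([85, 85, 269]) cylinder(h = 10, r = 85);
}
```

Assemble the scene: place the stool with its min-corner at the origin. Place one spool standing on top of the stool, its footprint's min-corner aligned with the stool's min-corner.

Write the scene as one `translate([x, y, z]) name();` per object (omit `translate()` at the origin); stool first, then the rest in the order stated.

stool();
translate([0, 0, 403]) spool();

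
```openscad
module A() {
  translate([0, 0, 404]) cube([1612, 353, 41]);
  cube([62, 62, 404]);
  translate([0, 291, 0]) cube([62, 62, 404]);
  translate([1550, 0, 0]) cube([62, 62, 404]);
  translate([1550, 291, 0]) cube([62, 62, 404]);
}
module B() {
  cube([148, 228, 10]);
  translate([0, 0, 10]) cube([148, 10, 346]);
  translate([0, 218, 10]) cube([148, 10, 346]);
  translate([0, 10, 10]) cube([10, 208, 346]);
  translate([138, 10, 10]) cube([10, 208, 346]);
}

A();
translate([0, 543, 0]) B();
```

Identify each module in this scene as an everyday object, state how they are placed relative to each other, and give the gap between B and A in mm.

A is a bench. B is an open box. The open box is on the floor beside the bench on its +y side. The gap between the open box and the bench is 190 mm.

The open box's nearest face is 190 mm from the bench's +y face.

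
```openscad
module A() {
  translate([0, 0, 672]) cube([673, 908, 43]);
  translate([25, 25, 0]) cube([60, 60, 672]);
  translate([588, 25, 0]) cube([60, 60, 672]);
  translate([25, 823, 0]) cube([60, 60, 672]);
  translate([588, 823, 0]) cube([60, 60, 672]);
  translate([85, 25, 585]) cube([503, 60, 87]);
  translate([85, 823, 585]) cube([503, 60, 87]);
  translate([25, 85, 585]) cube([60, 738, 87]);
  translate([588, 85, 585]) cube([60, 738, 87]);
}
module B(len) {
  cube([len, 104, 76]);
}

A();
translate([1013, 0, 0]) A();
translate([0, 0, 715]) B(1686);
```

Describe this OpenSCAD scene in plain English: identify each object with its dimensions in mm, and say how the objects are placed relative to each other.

A is a rectangular dining table. The top is 673×908×43 mm with its upper surface at z = 715 mm. It stands on four 60×60 mm square legs, each inset 25 mm from the nearest pair of top edges, running from the floor to the underside of the top. Four apron rails, 60 mm thick and 87 mm tall, run between adjacent legs with their top edges flush with the underside of the top and their outer faces flush with the legs' outer faces.

B is a rectangular beam 1686 mm long (x), 104 mm deep (y), 76 mm thick (z).

The beam spans the tops of two tables placed 340 mm apart, resting at z = 715 mm.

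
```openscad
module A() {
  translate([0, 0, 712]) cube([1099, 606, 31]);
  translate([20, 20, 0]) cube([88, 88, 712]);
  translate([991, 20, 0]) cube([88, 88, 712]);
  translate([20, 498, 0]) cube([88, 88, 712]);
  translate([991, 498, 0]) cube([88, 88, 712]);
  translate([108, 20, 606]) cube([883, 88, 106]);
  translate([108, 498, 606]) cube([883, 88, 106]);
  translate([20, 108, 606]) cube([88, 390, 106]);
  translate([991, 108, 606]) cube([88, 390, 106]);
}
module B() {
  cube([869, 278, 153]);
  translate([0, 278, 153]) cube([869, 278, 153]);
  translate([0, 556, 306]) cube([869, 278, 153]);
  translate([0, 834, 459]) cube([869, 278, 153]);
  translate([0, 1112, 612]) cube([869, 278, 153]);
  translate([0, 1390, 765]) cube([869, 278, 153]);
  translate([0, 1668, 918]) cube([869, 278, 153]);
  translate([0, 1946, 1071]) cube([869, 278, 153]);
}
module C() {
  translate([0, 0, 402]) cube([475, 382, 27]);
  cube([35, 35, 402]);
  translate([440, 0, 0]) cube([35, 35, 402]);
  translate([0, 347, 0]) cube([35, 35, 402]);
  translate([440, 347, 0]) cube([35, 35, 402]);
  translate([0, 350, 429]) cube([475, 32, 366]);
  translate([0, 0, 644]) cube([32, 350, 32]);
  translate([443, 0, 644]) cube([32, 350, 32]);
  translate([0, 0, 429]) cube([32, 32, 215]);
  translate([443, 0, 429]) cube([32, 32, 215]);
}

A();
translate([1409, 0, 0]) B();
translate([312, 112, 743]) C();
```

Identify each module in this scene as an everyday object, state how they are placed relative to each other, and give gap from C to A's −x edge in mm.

The chair's min-x is at 312; the table's min-x is 0; gap = 312 mm.

A is a table. B is a staircase. C is a chair. The staircase is on the floor beside the table on its +x side. The chair is on top of the table, centred. The gap from the chair to the table's −x edge is 312 mm.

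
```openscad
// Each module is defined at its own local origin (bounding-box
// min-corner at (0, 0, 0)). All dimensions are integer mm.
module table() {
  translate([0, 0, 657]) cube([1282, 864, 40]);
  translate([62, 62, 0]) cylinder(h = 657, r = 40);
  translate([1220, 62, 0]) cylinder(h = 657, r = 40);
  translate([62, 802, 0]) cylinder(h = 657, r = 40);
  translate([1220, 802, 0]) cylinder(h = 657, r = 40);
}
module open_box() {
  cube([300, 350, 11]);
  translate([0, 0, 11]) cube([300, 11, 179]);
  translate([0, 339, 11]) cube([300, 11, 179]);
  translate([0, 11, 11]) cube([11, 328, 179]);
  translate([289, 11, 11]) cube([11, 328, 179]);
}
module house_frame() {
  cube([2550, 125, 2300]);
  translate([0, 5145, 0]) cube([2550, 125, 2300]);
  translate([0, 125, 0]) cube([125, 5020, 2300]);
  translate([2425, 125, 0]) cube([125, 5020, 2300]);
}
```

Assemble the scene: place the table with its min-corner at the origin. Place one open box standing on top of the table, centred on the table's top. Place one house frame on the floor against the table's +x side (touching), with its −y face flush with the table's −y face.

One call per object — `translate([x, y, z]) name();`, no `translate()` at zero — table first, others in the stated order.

table();
translate([491, 257, 697]) open_box();
translate([1282, 0, 0]) house_frame();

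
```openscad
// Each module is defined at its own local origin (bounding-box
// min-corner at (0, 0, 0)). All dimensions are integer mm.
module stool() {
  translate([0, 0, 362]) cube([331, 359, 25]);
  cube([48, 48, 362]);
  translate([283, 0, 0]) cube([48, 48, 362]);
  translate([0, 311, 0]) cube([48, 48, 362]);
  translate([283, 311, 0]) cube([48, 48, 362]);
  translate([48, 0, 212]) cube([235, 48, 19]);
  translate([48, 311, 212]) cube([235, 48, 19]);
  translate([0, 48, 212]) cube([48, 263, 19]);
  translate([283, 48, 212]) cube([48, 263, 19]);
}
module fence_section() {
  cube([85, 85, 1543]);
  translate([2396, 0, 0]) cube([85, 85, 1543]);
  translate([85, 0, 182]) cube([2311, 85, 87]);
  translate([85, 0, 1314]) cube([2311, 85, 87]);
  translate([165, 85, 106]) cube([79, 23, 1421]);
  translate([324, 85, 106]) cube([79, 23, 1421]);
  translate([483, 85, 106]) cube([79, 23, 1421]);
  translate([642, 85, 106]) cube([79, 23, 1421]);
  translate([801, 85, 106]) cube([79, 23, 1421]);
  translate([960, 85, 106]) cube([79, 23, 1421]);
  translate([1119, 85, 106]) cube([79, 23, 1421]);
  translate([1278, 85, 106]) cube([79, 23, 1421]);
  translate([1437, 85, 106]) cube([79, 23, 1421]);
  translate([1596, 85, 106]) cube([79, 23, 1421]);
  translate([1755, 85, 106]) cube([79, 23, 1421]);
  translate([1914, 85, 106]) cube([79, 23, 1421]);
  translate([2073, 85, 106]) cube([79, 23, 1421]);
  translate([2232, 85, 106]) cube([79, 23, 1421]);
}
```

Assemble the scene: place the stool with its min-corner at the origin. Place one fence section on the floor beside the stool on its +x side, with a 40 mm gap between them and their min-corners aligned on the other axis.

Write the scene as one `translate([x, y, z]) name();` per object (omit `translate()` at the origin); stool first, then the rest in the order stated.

stool();
translate([371, 0, 0]) fence_section();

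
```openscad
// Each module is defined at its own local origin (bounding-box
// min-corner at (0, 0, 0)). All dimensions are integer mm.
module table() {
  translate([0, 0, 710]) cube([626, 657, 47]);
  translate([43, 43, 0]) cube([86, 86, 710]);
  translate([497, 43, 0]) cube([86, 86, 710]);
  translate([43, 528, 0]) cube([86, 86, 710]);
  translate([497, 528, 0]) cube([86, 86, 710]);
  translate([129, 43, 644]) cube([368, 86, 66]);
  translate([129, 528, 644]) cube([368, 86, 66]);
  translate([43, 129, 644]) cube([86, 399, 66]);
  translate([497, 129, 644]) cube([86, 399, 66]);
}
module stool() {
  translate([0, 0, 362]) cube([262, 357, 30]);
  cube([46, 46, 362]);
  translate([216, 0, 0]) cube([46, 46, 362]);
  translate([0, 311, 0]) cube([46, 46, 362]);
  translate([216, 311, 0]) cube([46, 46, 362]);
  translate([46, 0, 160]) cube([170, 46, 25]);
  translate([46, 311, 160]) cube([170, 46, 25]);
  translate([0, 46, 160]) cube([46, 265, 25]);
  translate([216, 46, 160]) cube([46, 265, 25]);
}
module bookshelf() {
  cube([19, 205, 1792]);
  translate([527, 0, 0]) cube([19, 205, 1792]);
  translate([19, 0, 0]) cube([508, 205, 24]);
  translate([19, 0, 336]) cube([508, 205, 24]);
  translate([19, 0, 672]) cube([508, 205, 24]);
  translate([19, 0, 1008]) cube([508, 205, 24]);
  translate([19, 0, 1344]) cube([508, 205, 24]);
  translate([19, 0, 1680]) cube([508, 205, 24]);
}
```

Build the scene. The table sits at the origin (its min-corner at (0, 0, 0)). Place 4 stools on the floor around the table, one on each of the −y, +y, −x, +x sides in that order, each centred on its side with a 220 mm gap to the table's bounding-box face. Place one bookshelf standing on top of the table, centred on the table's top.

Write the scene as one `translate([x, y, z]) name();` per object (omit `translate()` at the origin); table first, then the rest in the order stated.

table();
translate([182, -577, 0]) stool();
translate([182, 877, 0]) stool();
translate([-482, 150, 0]) stool();
translate([846, 150, 0]) stool();
translate([40, 226, 757]) bookshelf();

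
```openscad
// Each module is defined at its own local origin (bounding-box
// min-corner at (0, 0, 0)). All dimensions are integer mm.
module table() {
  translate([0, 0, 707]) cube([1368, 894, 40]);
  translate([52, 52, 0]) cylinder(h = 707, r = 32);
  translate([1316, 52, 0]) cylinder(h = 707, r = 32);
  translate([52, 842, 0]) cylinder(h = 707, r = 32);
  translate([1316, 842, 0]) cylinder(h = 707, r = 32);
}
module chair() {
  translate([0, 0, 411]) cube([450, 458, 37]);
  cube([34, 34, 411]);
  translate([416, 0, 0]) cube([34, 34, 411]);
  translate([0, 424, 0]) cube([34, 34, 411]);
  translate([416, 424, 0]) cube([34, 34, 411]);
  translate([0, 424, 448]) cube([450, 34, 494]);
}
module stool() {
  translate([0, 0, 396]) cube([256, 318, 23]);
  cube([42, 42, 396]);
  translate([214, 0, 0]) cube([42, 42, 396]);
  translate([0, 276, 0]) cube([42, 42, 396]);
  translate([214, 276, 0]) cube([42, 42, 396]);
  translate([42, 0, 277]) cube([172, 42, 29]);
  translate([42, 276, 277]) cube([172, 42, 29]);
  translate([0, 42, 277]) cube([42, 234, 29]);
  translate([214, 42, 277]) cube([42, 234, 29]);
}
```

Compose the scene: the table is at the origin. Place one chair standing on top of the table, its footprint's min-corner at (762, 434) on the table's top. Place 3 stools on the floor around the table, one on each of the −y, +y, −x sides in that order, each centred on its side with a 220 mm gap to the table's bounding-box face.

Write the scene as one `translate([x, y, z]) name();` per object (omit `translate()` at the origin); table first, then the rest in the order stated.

table();
translate([762, 434, 747]) chair();
translate([556, -538, 0]) stool();
translate([556, 1114, 0]) stool();
translate([-476, 288, 0]) stool();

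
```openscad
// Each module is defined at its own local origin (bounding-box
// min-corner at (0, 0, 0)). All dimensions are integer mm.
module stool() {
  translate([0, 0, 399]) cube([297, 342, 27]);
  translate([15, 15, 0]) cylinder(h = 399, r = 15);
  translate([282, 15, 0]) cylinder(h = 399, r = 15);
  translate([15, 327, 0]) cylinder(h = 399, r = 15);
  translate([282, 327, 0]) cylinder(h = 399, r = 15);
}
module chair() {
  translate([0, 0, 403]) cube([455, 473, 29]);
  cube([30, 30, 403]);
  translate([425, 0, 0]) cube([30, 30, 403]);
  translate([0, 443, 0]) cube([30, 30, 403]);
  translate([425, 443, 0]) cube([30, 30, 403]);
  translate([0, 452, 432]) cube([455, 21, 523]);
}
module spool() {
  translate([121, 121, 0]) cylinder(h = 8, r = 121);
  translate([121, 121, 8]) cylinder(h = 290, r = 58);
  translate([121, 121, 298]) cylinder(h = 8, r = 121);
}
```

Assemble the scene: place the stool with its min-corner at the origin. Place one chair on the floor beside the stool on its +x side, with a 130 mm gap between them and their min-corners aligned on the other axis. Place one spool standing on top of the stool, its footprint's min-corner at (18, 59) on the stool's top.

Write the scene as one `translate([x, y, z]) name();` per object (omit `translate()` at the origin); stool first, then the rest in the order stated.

stool();
translate([427, 0, 0]) chair();
translate([18, 59, 426]) spool();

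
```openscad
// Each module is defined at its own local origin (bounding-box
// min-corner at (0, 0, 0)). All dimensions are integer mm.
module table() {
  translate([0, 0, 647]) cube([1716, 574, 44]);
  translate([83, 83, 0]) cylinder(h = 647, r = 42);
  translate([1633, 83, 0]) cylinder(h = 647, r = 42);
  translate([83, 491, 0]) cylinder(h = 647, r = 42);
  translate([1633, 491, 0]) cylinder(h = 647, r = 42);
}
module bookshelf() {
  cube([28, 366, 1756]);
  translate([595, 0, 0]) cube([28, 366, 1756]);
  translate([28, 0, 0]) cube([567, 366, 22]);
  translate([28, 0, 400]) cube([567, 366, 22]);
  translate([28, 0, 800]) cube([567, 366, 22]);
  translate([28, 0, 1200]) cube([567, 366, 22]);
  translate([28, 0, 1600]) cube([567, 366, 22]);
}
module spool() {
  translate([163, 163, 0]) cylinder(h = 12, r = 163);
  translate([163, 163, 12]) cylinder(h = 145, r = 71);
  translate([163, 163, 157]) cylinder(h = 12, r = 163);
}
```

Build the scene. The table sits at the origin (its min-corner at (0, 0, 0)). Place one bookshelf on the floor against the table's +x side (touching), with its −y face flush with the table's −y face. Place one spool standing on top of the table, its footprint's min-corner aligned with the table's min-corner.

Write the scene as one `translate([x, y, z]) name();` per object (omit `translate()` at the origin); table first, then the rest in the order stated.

table();
translate([1716, 0, 0]) bookshelf();
translate([0, 0, 691]) spool();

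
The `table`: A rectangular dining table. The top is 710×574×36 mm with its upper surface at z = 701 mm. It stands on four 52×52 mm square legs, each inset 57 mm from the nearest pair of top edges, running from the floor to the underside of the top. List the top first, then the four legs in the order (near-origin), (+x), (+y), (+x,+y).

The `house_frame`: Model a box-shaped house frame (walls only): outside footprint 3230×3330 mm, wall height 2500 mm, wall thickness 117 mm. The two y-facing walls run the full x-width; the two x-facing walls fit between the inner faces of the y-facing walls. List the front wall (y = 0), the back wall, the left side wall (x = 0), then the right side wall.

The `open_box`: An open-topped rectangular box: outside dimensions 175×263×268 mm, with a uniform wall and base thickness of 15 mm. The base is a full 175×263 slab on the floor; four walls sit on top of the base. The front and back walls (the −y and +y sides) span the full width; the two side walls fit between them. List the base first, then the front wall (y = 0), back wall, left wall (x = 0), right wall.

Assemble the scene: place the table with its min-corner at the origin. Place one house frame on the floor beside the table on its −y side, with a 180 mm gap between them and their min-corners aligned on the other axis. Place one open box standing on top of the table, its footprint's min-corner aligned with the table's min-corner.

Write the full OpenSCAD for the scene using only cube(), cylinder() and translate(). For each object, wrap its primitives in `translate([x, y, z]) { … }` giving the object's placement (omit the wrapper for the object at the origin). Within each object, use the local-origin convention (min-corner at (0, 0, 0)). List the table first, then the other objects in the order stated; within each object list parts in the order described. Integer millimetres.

translate([0, 0, 665]) cube([710, 574, 36]);
translate([57, 57, 0]) cube([52, 52, 665]);
translate([601, 57, 0]) cube([52, 52, 665]);
translate([57, 465, 0]) cube([52, 52, 665]);
translate([601, 465, 0]) cube([52, 52, 665]);
translate([0, -3510, 0]) {
  cube([3230, 117, 2500]);
  translate([0, 3213, 0]) cube([3230, 117, 2500]);
  translate([0, 117, 0]) cube([117, 3096, 2500]);
  translate([3113, 117, 0]) cube([117, 3096, 2500]);
}
translate([0, 0, 701]) {
  cube([175, 263, 15]);
  translate([0, 0, 15]) cube([175, 15, 253]);
  translate([0, 248, 15]) cube([175, 15, 253]);
  translate([0, 15, 15]) cube([15, 233, 253]);
  translate([160, 15, 15]) cube([15, 233, 253]);
}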